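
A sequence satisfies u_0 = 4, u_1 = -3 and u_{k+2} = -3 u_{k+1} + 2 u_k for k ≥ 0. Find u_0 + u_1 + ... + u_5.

u_2 = -3(-3) + 2(4) = 17
u_3 = -3(17) + 2(-3) = -57
u_4 = -3(-57) + 2(17) = 205
u_5 = -3(205) + 2(-57) = -729
Sum = 4 + (-3) + 17 + (-57) + 205 + (-729) = -563

-563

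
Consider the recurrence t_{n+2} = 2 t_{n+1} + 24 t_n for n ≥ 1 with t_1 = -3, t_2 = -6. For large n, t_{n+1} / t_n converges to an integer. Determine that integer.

The characteristic equation is r^2 - 2r - 24 = 0, which factors as (r - 6)(r + 4) = 0.
So the roots are 6 and -4. Since |6| > |-4| and the coefficient of 6^n is non-zero, the ratio tends to 6.

6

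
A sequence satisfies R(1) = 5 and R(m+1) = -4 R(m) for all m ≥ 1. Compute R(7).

20480

R(2) = -4(5) = -20
R(3) = -4(-20) = 80
R(4) = -4(80) = -320
R(5) = -4(-320) = 1280
R(6) = -4(1280) = -5120
R(7) = -4(-5120) = 20480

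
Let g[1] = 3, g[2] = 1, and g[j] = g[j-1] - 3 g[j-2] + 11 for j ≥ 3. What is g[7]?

g[3] = 1 - 3·3 + 11 = 3
g[4] = 3 - 3·1 + 11 = 11
g[5] = 11 - 3·3 + 11 = 13
g[6] = 13 - 3·11 + 11 = -9
g[7] = (-9) - 3·13 + 11 = -37

-37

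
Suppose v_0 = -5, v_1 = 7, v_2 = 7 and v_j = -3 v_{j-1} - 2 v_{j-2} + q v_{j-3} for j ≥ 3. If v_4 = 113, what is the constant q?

1

v_3 = -35 - 5q
v_4 = 91 + 22q
So 91 + 22q = 113, giving q = 1.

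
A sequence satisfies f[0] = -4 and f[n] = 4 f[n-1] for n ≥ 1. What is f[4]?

f[1] = 4(-4) = -16
f[2] = 4(-16) = -64
f[3] = 4(-64) = -256
f[4] = 4(-256) = -1024

-1024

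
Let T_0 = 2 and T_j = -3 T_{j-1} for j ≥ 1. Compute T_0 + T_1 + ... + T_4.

T_1 = -3·2 = -6
T_2 = -3·(-6) = 18
T_3 = -3·18 = -54
T_4 = -3·(-54) = 162
Sum = 2 + (-6) + 18 + (-54) + 162 = 122

122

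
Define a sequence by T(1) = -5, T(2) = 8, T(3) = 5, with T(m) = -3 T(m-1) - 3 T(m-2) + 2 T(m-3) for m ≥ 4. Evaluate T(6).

T(4) = -3*5 - 3*8 + 2*(-5) = -49
T(5) = -3*(-49) - 3*5 + 2*8 = 148
T(6) = -3*148 - 3*(-49) + 2*5 = -287

-287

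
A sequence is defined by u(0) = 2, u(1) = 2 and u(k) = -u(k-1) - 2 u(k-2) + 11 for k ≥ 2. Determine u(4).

u(2) = -2 - 2*2 + 11 = 5
u(3) = -5 - 2*2 + 11 = 2
u(4) = -2 - 2*5 + 11 = -1

-1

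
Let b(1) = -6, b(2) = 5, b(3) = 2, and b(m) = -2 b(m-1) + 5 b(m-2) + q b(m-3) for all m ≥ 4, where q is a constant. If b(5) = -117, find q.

-5

b(4) = 21 - 6q
b(5) = -32 + 17q
So -32 + 17q = -117, giving q = -5.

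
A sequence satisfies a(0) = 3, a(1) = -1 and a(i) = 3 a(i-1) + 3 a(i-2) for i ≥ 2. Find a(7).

a(2) = 3(-1) + 3(3) = 6
a(3) = 3(6) + 3(-1) = 15
a(4) = 3(15) + 3(6) = 63
a(5) = 3(63) + 3(15) = 234
a(6) = 3(234) + 3(63) = 891
a(7) = 3(891) + 3(234) = 3375

3375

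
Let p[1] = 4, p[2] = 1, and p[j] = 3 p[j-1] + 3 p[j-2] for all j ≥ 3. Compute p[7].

2700

p[3] = 3*1 + 3*4 = 15
p[4] = 3*15 + 3*1 = 48
p[5] = 3*48 + 3*15 = 189
p[6] = 3*189 + 3*48 = 711
p[7] = 3*711 + 3*189 = 2700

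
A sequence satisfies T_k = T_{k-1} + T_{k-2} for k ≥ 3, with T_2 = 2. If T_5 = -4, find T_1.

Let T_1 = v.
T_3 = 2 + v
T_4 = 4 + v
T_5 = 6 + 2v
So 6 + 2v = -4, giving v = -5.

-5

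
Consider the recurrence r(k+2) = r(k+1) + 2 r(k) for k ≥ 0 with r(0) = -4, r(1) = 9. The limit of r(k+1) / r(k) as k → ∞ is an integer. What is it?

2

The characteristic equation is r^2 - r - 2 = 0, which factors as (r - 2)(r + 1) = 0.
So the roots are 2 and -1. Since |2| > |-1| and the coefficient of 2^k is non-zero, the ratio tends to 2.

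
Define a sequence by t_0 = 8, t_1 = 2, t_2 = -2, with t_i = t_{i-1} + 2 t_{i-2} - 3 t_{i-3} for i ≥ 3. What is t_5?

t_3 = (-2) + 2(2) - 3(8) = -22
t_4 = (-22) + 2(-2) - 3(2) = -32
t_5 = (-32) + 2(-22) - 3(-2) = -70

-70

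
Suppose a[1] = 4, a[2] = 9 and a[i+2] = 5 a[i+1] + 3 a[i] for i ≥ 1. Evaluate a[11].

50113947

a[3] = 5(9) + 3(4) = 57
a[4] = 5(57) + 3(9) = 312
a[5] = 5(312) + 3(57) = 1731
a[6] = 5(1731) + 3(312) = 9591
a[7] = 5(9591) + 3(1731) = 53148
a[8] = 5(53148) + 3(9591) = 294513
a[9] = 5(294513) + 3(53148) = 1632009
a[10] = 5(1632009) + 3(294513) = 9043584
a[11] = 5(9043584) + 3(1632009) = 50113947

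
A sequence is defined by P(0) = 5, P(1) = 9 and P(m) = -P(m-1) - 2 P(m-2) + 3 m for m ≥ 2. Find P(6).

P(2) = -9 - 2·5 + 6 = -13
P(3) = -(-13) - 2·9 + 9 = 4
P(4) = -4 - 2·(-13) + 12 = 34
P(5) = -34 - 2·4 + 15 = -27
P(6) = -(-27) - 2·34 + 18 = -23

-23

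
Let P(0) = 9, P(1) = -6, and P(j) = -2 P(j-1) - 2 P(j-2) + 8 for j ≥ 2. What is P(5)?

P(2) = -2*(-6) - 2*9 + 8 = 2
P(3) = -2*2 - 2*(-6) + 8 = 16
P(4) = -2*16 - 2*2 + 8 = -28
P(5) = -2*(-28) - 2*16 + 8 = 32

32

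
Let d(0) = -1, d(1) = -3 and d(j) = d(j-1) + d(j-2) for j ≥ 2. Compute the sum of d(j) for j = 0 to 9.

d(2) = (-3) + (-1) = -4
d(3) = (-4) + (-3) = -7
d(4) = (-7) + (-4) = -11
d(5) = (-11) + (-7) = -18
d(6) = (-18) + (-11) = -29
d(7) = (-29) + (-18) = -47
d(8) = (-47) + (-29) = -76
d(9) = (-76) + (-47) = -123
Sum = (-1) + (-3) + (-4) + (-7) + (-11) + (-18) + (-29) + (-47) + (-76) + (-123) = -319

-319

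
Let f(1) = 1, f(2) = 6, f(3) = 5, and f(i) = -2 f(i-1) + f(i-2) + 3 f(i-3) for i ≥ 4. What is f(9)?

f(4) = -2*5 + 6 + 3*1 = -1
f(5) = -2*(-1) + 5 + 3*6 = 25
f(6) = -2*25 + (-1) + 3*5 = -36
f(7) = -2*(-36) + 25 + 3*(-1) = 94
f(8) = -2*94 + (-36) + 3*25 = -149
f(9) = -2*(-149) + 94 + 3*(-36) = 284

284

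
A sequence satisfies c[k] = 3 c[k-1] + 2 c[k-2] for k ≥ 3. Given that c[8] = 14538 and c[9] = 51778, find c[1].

Rearranging, c[k-2] = (c[k] - 3 c[k-1]) / 2.
c[7] = (51778 - 3*14538) / 2 = 8164/2 = 4082
c[6] = (14538 - 3*4082) / 2 = 2292/2 = 1146
c[5] = (4082 - 3*1146) / 2 = 644/2 = 322
c[4] = (1146 - 3*322) / 2 = 180/2 = 90
c[3] = (322 - 3*90) / 2 = 52/2 = 26
c[2] = (90 - 3*26) / 2 = 12/2 = 6
c[1] = (26 - 3*6) / 2 = 8/2 = 4

4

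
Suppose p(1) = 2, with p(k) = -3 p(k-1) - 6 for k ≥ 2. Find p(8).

p(2) = -3·2 - 6 = -12
p(3) = -3·(-12) - 6 = 30
p(4) = -3·30 - 6 = -96
p(5) = -3·(-96) - 6 = 282
p(6) = -3·282 - 6 = -852
p(7) = -3·(-852) - 6 = 2550
p(8) = -3·2550 - 6 = -7656

-7656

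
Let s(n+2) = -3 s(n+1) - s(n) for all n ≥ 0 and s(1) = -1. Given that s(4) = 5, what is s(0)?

2

Let s(0) = v.
s(2) = 3 - v
s(3) = -8 + 3v
s(4) = 21 - 8v
So 21 - 8v = 5, giving v = 2.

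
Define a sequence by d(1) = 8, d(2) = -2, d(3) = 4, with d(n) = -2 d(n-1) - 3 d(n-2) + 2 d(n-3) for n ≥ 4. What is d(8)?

d(4) = -2*4 - 3*(-2) + 2*8 = 14
d(5) = -2*14 - 3*4 + 2*(-2) = -44
d(6) = -2*(-44) - 3*14 + 2*4 = 54
d(7) = -2*54 - 3*(-44) + 2*14 = 52
d(8) = -2*52 - 3*54 + 2*(-44) = -354

-354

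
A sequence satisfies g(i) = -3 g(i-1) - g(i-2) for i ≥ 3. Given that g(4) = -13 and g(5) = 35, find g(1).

Rearranging, g(i-2) = -(g(i) + 3 g(i-1)).
g(3) = -(35 + 3*(-13)) = 4
g(2) = -(-13 + 3*4) = 1
g(1) = -(4 + 3*1) = -7

-7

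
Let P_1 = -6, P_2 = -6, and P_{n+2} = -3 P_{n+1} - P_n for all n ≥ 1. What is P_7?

1194

P_3 = -3(-6) - (-6) = 24
P_4 = -3(24) - (-6) = -66
P_5 = -3(-66) - 24 = 174
P_6 = -3(174) - (-66) = -456
P_7 = -3(-456) - 174 = 1194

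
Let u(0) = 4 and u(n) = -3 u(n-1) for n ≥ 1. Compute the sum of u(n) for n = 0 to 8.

19684

u(1) = -3(4) = -12
u(2) = -3(-12) = 36
u(3) = -3(36) = -108
u(4) = -3(-108) = 324
u(5) = -3(324) = -972
u(6) = -3(-972) = 2916
u(7) = -3(2916) = -8748
u(8) = -3(-8748) = 26244
Sum = 4 + (-12) + 36 + (-108) + 324 + (-972) + 2916 + (-8748) + 26244 = 19684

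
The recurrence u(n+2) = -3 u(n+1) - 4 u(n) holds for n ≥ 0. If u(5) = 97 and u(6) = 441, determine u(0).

9

Rearranging, u(n-2) = (u(n) + 3 u(n-1)) / -4.
u(4) = (441 + 3(97)) / -4 = 732/-4 = -183
u(3) = (97 + 3(-183)) / -4 = -452/-4 = 113
u(2) = (-183 + 3(113)) / -4 = 156/-4 = -39
u(1) = (113 + 3(-39)) / -4 = -4/-4 = 1
u(0) = (-39 + 3(1)) / -4 = -36/-4 = 9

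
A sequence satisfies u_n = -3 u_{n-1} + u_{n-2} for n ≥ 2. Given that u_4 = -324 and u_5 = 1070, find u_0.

Rearranging, u_{n-2} = u_n + 3 u_{n-1}.
u_3 = 1070 + 3*(-324) = 98
u_2 = -324 + 3*98 = -30
u_1 = 98 + 3*(-30) = 8
u_0 = -30 + 3*8 = -6

-6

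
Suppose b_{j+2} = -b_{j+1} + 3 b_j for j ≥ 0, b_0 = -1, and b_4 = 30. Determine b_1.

-6

Let b_1 = y.
b_2 = -3 - y
b_3 = 3 + 4y
b_4 = -12 - 7y
So -12 - 7y = 30, giving y = -6.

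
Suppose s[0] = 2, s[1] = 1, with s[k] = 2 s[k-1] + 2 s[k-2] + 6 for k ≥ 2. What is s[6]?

710

s[2] = 2*1 + 2*2 + 6 = 12
s[3] = 2*12 + 2*1 + 6 = 32
s[4] = 2*32 + 2*12 + 6 = 94
s[5] = 2*94 + 2*32 + 6 = 258
s[6] = 2*258 + 2*94 + 6 = 710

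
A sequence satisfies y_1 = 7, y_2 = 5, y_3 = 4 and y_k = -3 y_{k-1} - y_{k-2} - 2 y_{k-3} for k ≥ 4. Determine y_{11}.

44011

y_4 = -3(4) - 5 - 2(7) = -31
y_5 = -3(-31) - 4 - 2(5) = 79
y_6 = -3(79) - (-31) - 2(4) = -214
y_7 = -3(-214) - 79 - 2(-31) = 625
y_8 = -3(625) - (-214) - 2(79) = -1819
y_9 = -3(-1819) - 625 - 2(-214) = 5260
y_{10} = -3(5260) - (-1819) - 2(625) = -15211
y_{11} = -3(-15211) - 5260 - 2(-1819) = 44011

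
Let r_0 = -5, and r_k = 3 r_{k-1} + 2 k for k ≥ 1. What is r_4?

-289

r_1 = 3·(-5) + 2 = -13
r_2 = 3·(-13) + 4 = -35
r_3 = 3·(-35) + 6 = -99
r_4 = 3·(-99) + 8 = -289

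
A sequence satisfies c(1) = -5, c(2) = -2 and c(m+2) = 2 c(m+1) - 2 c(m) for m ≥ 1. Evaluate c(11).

c(3) = 2·(-2) - 2·(-5) = 6
c(4) = 2·6 - 2·(-2) = 16
c(5) = 2·16 - 2·6 = 20
c(6) = 2·20 - 2·16 = 8
c(7) = 2·8 - 2·20 = -24
c(8) = 2·(-24) - 2·8 = -64
c(9) = 2·(-64) - 2·(-24) = -80
c(10) = 2·(-80) - 2·(-64) = -32
c(11) = 2·(-32) - 2·(-80) = 96

96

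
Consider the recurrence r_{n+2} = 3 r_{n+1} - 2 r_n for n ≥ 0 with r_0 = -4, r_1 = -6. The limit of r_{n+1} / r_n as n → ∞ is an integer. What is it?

The characteristic equation is r^2 - 3r + 2 = 0, which factors as (r - 2)(r - 1) = 0.
So the roots are 2 and 1. Since |2| > |1| and the coefficient of 2^n is non-zero, the ratio tends to 2.

2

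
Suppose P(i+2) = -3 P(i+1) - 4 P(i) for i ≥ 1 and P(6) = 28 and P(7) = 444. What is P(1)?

Rearranging, P(i-2) = (P(i) + 3 P(i-1)) / -4.
P(5) = (444 + 3*28) / -4 = 528/-4 = -132
P(4) = (28 + 3*(-132)) / -4 = -368/-4 = 92
P(3) = (-132 + 3*92) / -4 = 144/-4 = -36
P(2) = (92 + 3*(-36)) / -4 = -16/-4 = 4
P(1) = (-36 + 3*4) / -4 = -24/-4 = 6

6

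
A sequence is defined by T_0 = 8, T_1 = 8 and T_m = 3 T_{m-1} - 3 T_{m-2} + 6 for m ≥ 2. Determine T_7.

-48

T_2 = 3*8 - 3*8 + 6 = 6
T_3 = 3*6 - 3*8 + 6 = 0
T_4 = 3*0 - 3*6 + 6 = -12
T_5 = 3*(-12) - 3*0 + 6 = -30
T_6 = 3*(-30) - 3*(-12) + 6 = -48
T_7 = 3*(-48) - 3*(-30) + 6 = -48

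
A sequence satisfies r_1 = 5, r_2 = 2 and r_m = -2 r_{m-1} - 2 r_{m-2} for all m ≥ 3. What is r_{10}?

r_3 = -2*2 - 2*5 = -14
r_4 = -2*(-14) - 2*2 = 24
r_5 = -2*24 - 2*(-14) = -20
r_6 = -2*(-20) - 2*24 = -8
r_7 = -2*(-8) - 2*(-20) = 56
r_8 = -2*56 - 2*(-8) = -96
r_9 = -2*(-96) - 2*56 = 80
r_{10} = -2*80 - 2*(-96) = 32

32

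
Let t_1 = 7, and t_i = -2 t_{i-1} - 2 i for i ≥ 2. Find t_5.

t_2 = -2·7 - 4 = -18
t_3 = -2·(-18) - 6 = 30
t_4 = -2·30 - 8 = -68
t_5 = -2·(-68) - 10 = 126

126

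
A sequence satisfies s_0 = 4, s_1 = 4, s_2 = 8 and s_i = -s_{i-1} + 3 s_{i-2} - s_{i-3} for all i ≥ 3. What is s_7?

-192

s_3 = -8 + 3·4 - 4 = 0
s_4 = -0 + 3·8 - 4 = 20
s_5 = -20 + 3·0 - 8 = -28
s_6 = -(-28) + 3·20 - 0 = 88
s_7 = -88 + 3·(-28) - 20 = -192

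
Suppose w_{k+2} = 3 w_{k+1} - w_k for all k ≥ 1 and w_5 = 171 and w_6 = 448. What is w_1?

-3

Rearranging, w_{k-2} = -(w_k - 3 w_{k-1}).
w_4 = -(448 - 3*171) = 65
w_3 = -(171 - 3*65) = 24
w_2 = -(65 - 3*24) = 7
w_1 = -(24 - 3*7) = -3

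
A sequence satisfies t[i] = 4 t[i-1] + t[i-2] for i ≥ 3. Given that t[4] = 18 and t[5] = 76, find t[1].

Rearranging, t[i-2] = t[i] - 4 t[i-1].
t[3] = 76 - 4*18 = 4
t[2] = 18 - 4*4 = 2
t[1] = 4 - 4*2 = -4

-4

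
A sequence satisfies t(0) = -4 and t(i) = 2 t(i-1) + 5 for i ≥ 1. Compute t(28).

268435451

The fixed point is 5/(1 - 2) = -5, so t(i) + 5 = 2(t(i-1) + 5).
Hence t(i) = 1·2^i - 5.
t(28) = 1·2^{28} - 5 = 1·268435456 - 5 = 268435451.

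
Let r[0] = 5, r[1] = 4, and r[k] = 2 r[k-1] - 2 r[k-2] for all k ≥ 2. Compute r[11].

r[2] = 2(4) - 2(5) = -2
r[3] = 2(-2) - 2(4) = -12
r[4] = 2(-12) - 2(-2) = -20
r[5] = 2(-20) - 2(-12) = -16
r[6] = 2(-16) - 2(-20) = 8
r[7] = 2(8) - 2(-16) = 48
r[8] = 2(48) - 2(8) = 80
r[9] = 2(80) - 2(48) = 64
r[10] = 2(64) - 2(80) = -32
r[11] = 2(-32) - 2(64) = -192

-192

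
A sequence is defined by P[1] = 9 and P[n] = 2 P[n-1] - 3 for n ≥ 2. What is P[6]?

P[2] = 2(9) - 3 = 15
P[3] = 2(15) - 3 = 27
P[4] = 2(27) - 3 = 51
P[5] = 2(51) - 3 = 99
P[6] = 2(99) - 3 = 195

195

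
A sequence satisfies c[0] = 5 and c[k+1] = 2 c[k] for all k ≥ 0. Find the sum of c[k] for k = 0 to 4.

155

c[1] = 2·5 = 10
c[2] = 2·10 = 20
c[3] = 2·20 = 40
c[4] = 2·40 = 80
Sum = 5 + 10 + 20 + 40 + 80 = 155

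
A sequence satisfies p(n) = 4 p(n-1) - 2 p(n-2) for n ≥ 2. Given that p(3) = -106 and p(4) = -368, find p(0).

8

Rearranging, p(n-2) = (p(n) - 4 p(n-1)) / -2.
p(2) = (-368 - 4·(-106)) / -2 = 56/-2 = -28
p(1) = (-106 - 4·(-28)) / -2 = 6/-2 = -3
p(0) = (-28 - 4·(-3)) / -2 = -16/-2 = 8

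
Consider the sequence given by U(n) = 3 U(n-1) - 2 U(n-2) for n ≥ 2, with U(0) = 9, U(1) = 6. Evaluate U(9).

U(2) = 3(6) - 2(9) = 0
U(3) = 3(0) - 2(6) = -12
U(4) = 3(-12) - 2(0) = -36
U(5) = 3(-36) - 2(-12) = -84
U(6) = 3(-84) - 2(-36) = -180
U(7) = 3(-180) - 2(-84) = -372
U(8) = 3(-372) - 2(-180) = -756
U(9) = 3(-756) - 2(-372) = -1524

-1524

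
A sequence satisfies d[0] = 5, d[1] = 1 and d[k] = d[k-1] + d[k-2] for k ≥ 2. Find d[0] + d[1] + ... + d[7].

d[2] = 1 + 5 = 6
d[3] = 6 + 1 = 7
d[4] = 7 + 6 = 13
d[5] = 13 + 7 = 20
d[6] = 20 + 13 = 33
d[7] = 33 + 20 = 53
Sum = 5 + 1 + 6 + 7 + 13 + 20 + 33 + 53 = 138

138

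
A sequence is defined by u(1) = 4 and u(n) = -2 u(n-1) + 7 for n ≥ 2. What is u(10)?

-851

u(2) = -2(4) + 7 = -1
u(3) = -2(-1) + 7 = 9
u(4) = -2(9) + 7 = -11
u(5) = -2(-11) + 7 = 29
u(6) = -2(29) + 7 = -51
u(7) = -2(-51) + 7 = 109
u(8) = -2(109) + 7 = -211
u(9) = -2(-211) + 7 = 429
u(10) = -2(429) + 7 = -851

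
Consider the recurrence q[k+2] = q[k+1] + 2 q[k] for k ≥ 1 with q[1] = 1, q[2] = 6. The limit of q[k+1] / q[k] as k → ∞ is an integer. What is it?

2

The characteristic equation is r^2 - r - 2 = 0, which factors as (r - 2)(r + 1) = 0.
So the roots are 2 and -1. Since |2| > |-1| and the coefficient of 2^k is non-zero, the ratio tends to 2.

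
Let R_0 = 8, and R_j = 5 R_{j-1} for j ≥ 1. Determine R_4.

R_1 = 5·8 = 40
R_2 = 5·40 = 200
R_3 = 5·200 = 1000
R_4 = 5·1000 = 5000

5000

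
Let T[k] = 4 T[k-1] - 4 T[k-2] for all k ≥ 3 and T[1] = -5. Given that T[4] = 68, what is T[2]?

-1

Let T[2] = x.
T[3] = 20 + 4x
T[4] = 80 + 12x
So 80 + 12x = 68, giving x = -1.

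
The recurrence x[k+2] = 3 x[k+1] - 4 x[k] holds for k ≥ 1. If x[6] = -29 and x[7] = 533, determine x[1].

Rearranging, x[k-2] = (x[k] - 3 x[k-1]) / -4.
x[5] = (533 - 3*(-29)) / -4 = 620/-4 = -155
x[4] = (-29 - 3*(-155)) / -4 = 436/-4 = -109
x[3] = (-155 - 3*(-109)) / -4 = 172/-4 = -43
x[2] = (-109 - 3*(-43)) / -4 = 20/-4 = -5
x[1] = (-43 - 3*(-5)) / -4 = -28/-4 = 7

7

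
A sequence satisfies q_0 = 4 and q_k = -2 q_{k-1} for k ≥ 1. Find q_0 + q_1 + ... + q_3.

-20

q_1 = -2*4 = -8
q_2 = -2*(-8) = 16
q_3 = -2*16 = -32
Sum = 4 + (-8) + 16 + (-32) = -20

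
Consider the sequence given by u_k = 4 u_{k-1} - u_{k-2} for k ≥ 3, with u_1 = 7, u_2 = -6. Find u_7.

-6143

u_3 = 4*(-6) - 7 = -31
u_4 = 4*(-31) - (-6) = -118
u_5 = 4*(-118) - (-31) = -441
u_6 = 4*(-441) - (-118) = -1646
u_7 = 4*(-1646) - (-441) = -6143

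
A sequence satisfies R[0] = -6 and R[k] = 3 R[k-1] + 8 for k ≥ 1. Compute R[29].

-137260754729770

The fixed point is 8/(1 - 3) = -4, so R[k] + 4 = 3(R[k-1] + 4).
Hence R[k] = -2·3^k - 4.
R[29] = -2·3^{29} - 4 = -2·68630377364883 - 4 = -137260754729770.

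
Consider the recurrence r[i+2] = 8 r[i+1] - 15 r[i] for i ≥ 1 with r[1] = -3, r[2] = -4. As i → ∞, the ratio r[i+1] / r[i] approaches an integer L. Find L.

The characteristic equation is r^2 - 8r + 15 = 0, which factors as (r - 5)(r - 3) = 0.
So the roots are 5 and 3. Since |5| > |3| and the coefficient of 5^i is non-zero, the ratio tends to 5.

5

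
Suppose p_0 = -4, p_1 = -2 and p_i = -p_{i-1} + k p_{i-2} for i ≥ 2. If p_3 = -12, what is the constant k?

-5

p_2 = 2 - 4k
p_3 = -2 + 2k
So -2 + 2k = -12, giving k = -5.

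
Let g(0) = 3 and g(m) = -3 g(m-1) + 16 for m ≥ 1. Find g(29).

The fixed point is 16/(1 + 3) = 4, so g(m) - 4 = -3(g(m-1) - 4).
Hence g(m) = -1·(-3)^m + 4.
g(29) = -1·(-3)^{29} + 4 = -1·-68630377364883 + 4 = 68630377364887.

68630377364887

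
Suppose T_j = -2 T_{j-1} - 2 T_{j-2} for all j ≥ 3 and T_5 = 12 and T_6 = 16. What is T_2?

-4

Rearranging, T_{j-2} = (T_j + 2 T_{j-1}) / -2.
T_4 = (16 + 2*12) / -2 = 40/-2 = -20
T_3 = (12 + 2*(-20)) / -2 = -28/-2 = 14
T_2 = (-20 + 2*14) / -2 = 8/-2 = -4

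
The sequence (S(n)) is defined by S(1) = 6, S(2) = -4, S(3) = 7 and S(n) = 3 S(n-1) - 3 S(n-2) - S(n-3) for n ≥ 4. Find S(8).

-97

S(4) = 3·7 - 3·(-4) - 6 = 27
S(5) = 3·27 - 3·7 - (-4) = 64
S(6) = 3·64 - 3·27 - 7 = 104
S(7) = 3·104 - 3·64 - 27 = 93
S(8) = 3·93 - 3·104 - 64 = -97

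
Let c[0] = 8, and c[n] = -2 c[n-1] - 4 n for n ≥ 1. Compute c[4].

136

c[1] = -2*8 - 4 = -20
c[2] = -2*(-20) - 8 = 32
c[3] = -2*32 - 12 = -76
c[4] = -2*(-76) - 16 = 136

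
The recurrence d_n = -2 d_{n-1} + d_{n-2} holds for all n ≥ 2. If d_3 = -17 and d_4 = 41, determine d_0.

1

Rearranging, d_{n-2} = d_n + 2 d_{n-1}.
d_2 = 41 + 2(-17) = 7
d_1 = -17 + 2(7) = -3
d_0 = 7 + 2(-3) = 1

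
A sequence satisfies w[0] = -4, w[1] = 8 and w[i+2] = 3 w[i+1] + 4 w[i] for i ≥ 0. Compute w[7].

w[2] = 3(8) + 4(-4) = 8
w[3] = 3(8) + 4(8) = 56
w[4] = 3(56) + 4(8) = 200
w[5] = 3(200) + 4(56) = 824
w[6] = 3(824) + 4(200) = 3272
w[7] = 3(3272) + 4(824) = 13112

13112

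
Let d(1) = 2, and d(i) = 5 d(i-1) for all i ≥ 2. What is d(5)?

d(2) = 5(2) = 10
d(3) = 5(10) = 50
d(4) = 5(50) = 250
d(5) = 5(250) = 1250

1250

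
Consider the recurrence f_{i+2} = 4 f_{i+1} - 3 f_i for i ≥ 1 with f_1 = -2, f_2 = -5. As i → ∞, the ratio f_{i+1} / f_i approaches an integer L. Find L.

The characteristic equation is r^2 - 4r + 3 = 0, which factors as (r - 3)(r - 1) = 0.
So the roots are 3 and 1. Since |3| > |1| and the coefficient of 3^i is non-zero, the ratio tends to 3.

3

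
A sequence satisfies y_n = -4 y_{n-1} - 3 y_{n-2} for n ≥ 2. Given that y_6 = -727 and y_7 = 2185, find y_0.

1

Rearranging, y_{n-2} = (y_n + 4 y_{n-1}) / -3.
y_5 = (2185 + 4*(-727)) / -3 = -723/-3 = 241
y_4 = (-727 + 4*241) / -3 = 237/-3 = -79
y_3 = (241 + 4*(-79)) / -3 = -75/-3 = 25
y_2 = (-79 + 4*25) / -3 = 21/-3 = -7
y_1 = (25 + 4*(-7)) / -3 = -3/-3 = 1
y_0 = (-7 + 4*1) / -3 = -3/-3 = 1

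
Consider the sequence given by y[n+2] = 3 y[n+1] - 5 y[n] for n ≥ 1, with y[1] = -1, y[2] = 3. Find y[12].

11202

y[3] = 3·3 - 5·(-1) = 14
y[4] = 3·14 - 5·3 = 27
y[5] = 3·27 - 5·14 = 11
y[6] = 3·11 - 5·27 = -102
y[7] = 3·(-102) - 5·11 = -361
y[8] = 3·(-361) - 5·(-102) = -573
y[9] = 3·(-573) - 5·(-361) = 86
y[10] = 3·86 - 5·(-573) = 3123
y[11] = 3·3123 - 5·86 = 8939
y[12] = 3·8939 - 5·3123 = 11202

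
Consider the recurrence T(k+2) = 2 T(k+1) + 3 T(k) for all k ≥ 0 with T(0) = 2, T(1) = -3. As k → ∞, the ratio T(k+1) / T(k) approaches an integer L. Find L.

The characteristic equation is r^2 - 2r - 3 = 0, which factors as (r - 3)(r + 1) = 0.
So the roots are 3 and -1. Since |3| > |-1| and the coefficient of 3^k is non-zero, the ratio tends to 3.

3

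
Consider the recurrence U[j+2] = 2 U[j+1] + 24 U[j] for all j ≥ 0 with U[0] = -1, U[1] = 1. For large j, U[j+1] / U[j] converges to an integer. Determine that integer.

The characteristic equation is r^2 - 2r - 24 = 0, which factors as (r - 6)(r + 4) = 0.
So the roots are 6 and -4. Since |6| > |-4| and the coefficient of 6^j is non-zero, the ratio tends to 6.

6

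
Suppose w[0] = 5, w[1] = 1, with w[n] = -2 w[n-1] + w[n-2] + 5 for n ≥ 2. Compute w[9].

-2495

w[2] = -2*1 + 5 + 5 = 8
w[3] = -2*8 + 1 + 5 = -10
w[4] = -2*(-10) + 8 + 5 = 33
w[5] = -2*33 + (-10) + 5 = -71
w[6] = -2*(-71) + 33 + 5 = 180
w[7] = -2*180 + (-71) + 5 = -426
w[8] = -2*(-426) + 180 + 5 = 1037
w[9] = -2*1037 + (-426) + 5 = -2495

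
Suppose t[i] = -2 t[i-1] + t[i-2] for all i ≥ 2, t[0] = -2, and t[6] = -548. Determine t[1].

7

Let t[1] = y.
t[2] = -2 - 2y
t[3] = 4 + 5y
t[4] = -10 - 12y
t[5] = 24 + 29y
t[6] = -58 - 70y
So -58 - 70y = -548, giving y = 7.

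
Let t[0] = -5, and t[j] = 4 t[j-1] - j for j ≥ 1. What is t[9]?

-1427225

t[1] = 4·(-5) - 1 = -21
t[2] = 4·(-21) - 2 = -86
t[3] = 4·(-86) - 3 = -347
t[4] = 4·(-347) - 4 = -1392
t[5] = 4·(-1392) - 5 = -5573
t[6] = 4·(-5573) - 6 = -22298
t[7] = 4·(-22298) - 7 = -89199
t[8] = 4·(-89199) - 8 = -356804
t[9] = 4·(-356804) - 9 = -1427225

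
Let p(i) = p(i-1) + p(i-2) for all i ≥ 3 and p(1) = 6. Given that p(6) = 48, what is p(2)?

6

Let p(2) = w.
p(3) = 6 + w
p(4) = 6 + 2w
p(5) = 12 + 3w
p(6) = 18 + 5w
So 18 + 5w = 48, giving w = 6.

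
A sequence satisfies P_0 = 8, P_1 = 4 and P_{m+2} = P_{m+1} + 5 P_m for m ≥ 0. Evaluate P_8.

15164

P_2 = 4 + 5(8) = 44
P_3 = 44 + 5(4) = 64
P_4 = 64 + 5(44) = 284
P_5 = 284 + 5(64) = 604
P_6 = 604 + 5(284) = 2024
P_7 = 2024 + 5(604) = 5044
P_8 = 5044 + 5(2024) = 15164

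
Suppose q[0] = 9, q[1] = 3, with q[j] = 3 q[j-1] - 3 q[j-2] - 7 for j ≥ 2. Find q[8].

479

q[2] = 3·3 - 3·9 - 7 = -25
q[3] = 3·(-25) - 3·3 - 7 = -91
q[4] = 3·(-91) - 3·(-25) - 7 = -205
q[5] = 3·(-205) - 3·(-91) - 7 = -349
q[6] = 3·(-349) - 3·(-205) - 7 = -439
q[7] = 3·(-439) - 3·(-349) - 7 = -277
q[8] = 3·(-277) - 3·(-439) - 7 = 479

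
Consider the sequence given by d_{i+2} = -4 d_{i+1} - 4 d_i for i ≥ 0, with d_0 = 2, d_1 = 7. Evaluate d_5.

d_2 = -4*7 - 4*2 = -36
d_3 = -4*(-36) - 4*7 = 116
d_4 = -4*116 - 4*(-36) = -320
d_5 = -4*(-320) - 4*116 = 816

816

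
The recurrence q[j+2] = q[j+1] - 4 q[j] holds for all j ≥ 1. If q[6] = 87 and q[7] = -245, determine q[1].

Rearranging, q[j-2] = (q[j] - q[j-1]) / -4.
q[5] = (-245 - 87) / -4 = -332/-4 = 83
q[4] = (87 - 83) / -4 = 4/-4 = -1
q[3] = (83 - (-1)) / -4 = 84/-4 = -21
q[2] = (-1 - (-21)) / -4 = 20/-4 = -5
q[1] = (-21 - (-5)) / -4 = -16/-4 = 4

4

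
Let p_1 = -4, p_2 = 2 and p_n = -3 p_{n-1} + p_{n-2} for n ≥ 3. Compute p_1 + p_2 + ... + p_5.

-86

p_3 = -3*2 + (-4) = -10
p_4 = -3*(-10) + 2 = 32
p_5 = -3*32 + (-10) = -106
Sum = (-4) + 2 + (-10) + 32 + (-106) = -86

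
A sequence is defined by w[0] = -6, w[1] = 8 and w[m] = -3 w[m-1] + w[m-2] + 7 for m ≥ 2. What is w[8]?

w[2] = -3·8 + (-6) + 7 = -23
w[3] = -3·(-23) + 8 + 7 = 84
w[4] = -3·84 + (-23) + 7 = -268
w[5] = -3·(-268) + 84 + 7 = 895
w[6] = -3·895 + (-268) + 7 = -2946
w[7] = -3·(-2946) + 895 + 7 = 9740
w[8] = -3·9740 + (-2946) + 7 = -32159

-32159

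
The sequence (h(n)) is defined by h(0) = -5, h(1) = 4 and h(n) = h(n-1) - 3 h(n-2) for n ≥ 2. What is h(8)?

h(2) = 4 - 3*(-5) = 19
h(3) = 19 - 3*4 = 7
h(4) = 7 - 3*19 = -50
h(5) = (-50) - 3*7 = -71
h(6) = (-71) - 3*(-50) = 79
h(7) = 79 - 3*(-71) = 292
h(8) = 292 - 3*79 = 55

55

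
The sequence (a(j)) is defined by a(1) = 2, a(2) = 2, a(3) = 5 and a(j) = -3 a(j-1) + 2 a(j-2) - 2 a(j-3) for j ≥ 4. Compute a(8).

a(4) = -3(5) + 2(2) - 2(2) = -15
a(5) = -3(-15) + 2(5) - 2(2) = 51
a(6) = -3(51) + 2(-15) - 2(5) = -193
a(7) = -3(-193) + 2(51) - 2(-15) = 711
a(8) = -3(711) + 2(-193) - 2(51) = -2621

-2621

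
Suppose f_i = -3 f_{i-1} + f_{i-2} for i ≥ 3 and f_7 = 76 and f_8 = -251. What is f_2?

Rearranging, f_{i-2} = f_i + 3 f_{i-1}.
f_6 = -251 + 3(76) = -23
f_5 = 76 + 3(-23) = 7
f_4 = -23 + 3(7) = -2
f_3 = 7 + 3(-2) = 1
f_2 = -2 + 3(1) = 1

1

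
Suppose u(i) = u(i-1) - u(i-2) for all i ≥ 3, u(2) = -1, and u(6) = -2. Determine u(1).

Let u(1) = y.
u(3) = -1 - y
u(4) = -y
u(5) = 1
u(6) = 1 + y
So 1 + y = -2, giving y = -3.

-3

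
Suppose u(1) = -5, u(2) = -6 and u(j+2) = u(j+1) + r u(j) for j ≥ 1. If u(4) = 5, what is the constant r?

-1

u(3) = -6 - 5r
u(4) = -6 - 11r
So -6 - 11r = 5, giving r = -1.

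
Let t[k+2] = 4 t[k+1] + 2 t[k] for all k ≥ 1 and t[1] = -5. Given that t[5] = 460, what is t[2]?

8

Let t[2] = z.
t[3] = -10 + 4z
t[4] = -40 + 18z
t[5] = -180 + 80z
So -180 + 80z = 460, giving z = 8.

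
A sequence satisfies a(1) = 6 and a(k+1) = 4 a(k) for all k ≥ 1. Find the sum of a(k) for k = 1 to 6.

a(2) = 4(6) = 24
a(3) = 4(24) = 96
a(4) = 4(96) = 384
a(5) = 4(384) = 1536
a(6) = 4(1536) = 6144
Sum = 6 + 24 + 96 + 384 + 1536 + 6144 = 8190

8190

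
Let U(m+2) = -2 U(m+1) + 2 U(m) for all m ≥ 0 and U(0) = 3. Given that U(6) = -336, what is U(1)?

5

Let U(1) = x.
U(2) = 6 - 2x
U(3) = -12 + 6x
U(4) = 36 - 16x
U(5) = -96 + 44x
U(6) = 264 - 120x
So 264 - 120x = -336, giving x = 5.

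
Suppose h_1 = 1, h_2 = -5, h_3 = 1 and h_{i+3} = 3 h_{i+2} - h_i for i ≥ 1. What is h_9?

h_4 = 3*1 - 1 = 2
h_5 = 3*2 - (-5) = 11
h_6 = 3*11 - 1 = 32
h_7 = 3*32 - 2 = 94
h_8 = 3*94 - 11 = 271
h_9 = 3*271 - 32 = 781

781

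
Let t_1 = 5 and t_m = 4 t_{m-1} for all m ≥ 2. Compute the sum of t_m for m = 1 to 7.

27305

t_2 = 4(5) = 20
t_3 = 4(20) = 80
t_4 = 4(80) = 320
t_5 = 4(320) = 1280
t_6 = 4(1280) = 5120
t_7 = 4(5120) = 20480
Sum = 5 + 20 + 80 + 320 + 1280 + 5120 + 20480 = 27305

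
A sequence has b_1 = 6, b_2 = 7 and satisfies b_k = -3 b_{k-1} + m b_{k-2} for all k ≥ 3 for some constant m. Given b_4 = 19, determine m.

b_3 = -21 + 6m
b_4 = 63 - 11m
So 63 - 11m = 19, giving m = 4.

4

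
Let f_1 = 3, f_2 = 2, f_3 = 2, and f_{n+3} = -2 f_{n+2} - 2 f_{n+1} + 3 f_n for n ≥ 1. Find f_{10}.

f_4 = -2*2 - 2*2 + 3*3 = 1
f_5 = -2*1 - 2*2 + 3*2 = 0
f_6 = -2*0 - 2*1 + 3*2 = 4
f_7 = -2*4 - 2*0 + 3*1 = -5
f_8 = -2*(-5) - 2*4 + 3*0 = 2
f_9 = -2*2 - 2*(-5) + 3*4 = 18
f_{10} = -2*18 - 2*2 + 3*(-5) = -55

-55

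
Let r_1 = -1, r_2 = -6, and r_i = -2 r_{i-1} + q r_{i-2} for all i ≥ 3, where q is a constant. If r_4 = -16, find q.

-2

r_3 = 12 - q
r_4 = -24 - 4q
So -24 - 4q = -16, giving q = -2.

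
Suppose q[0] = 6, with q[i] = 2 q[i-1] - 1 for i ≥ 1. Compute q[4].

81

q[1] = 2·6 - 1 = 11
q[2] = 2·11 - 1 = 21
q[3] = 2·21 - 1 = 41
q[4] = 2·41 - 1 = 81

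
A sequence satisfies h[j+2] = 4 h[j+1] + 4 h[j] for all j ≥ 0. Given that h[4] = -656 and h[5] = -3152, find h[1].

-1

Rearranging, h[j-2] = (h[j] - 4 h[j-1]) / 4.
h[3] = (-3152 - 4(-656)) / 4 = -528/4 = -132
h[2] = (-656 - 4(-132)) / 4 = -128/4 = -32
h[1] = (-132 - 4(-32)) / 4 = -4/4 = -1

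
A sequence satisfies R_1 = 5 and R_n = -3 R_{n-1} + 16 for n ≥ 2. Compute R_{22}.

-10460353199

The fixed point is 16/(1 + 3) = 4, so R_n - 4 = -3(R_{n-1} - 4).
Hence R_n = 1·(-3)^{n-1} + 4.
R_{22} = 1·(-3)^{21} + 4 = 1·-10460353203 + 4 = -10460353199.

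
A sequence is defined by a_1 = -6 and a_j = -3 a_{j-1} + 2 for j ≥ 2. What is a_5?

-526

a_2 = -3(-6) + 2 = 20
a_3 = -3(20) + 2 = -58
a_4 = -3(-58) + 2 = 176
a_5 = -3(176) + 2 = -526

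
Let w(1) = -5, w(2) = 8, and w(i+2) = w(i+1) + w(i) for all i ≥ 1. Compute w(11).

270

w(3) = 8 + (-5) = 3
w(4) = 3 + 8 = 11
w(5) = 11 + 3 = 14
w(6) = 14 + 11 = 25
w(7) = 25 + 14 = 39
w(8) = 39 + 25 = 64
w(9) = 64 + 39 = 103
w(10) = 103 + 64 = 167
w(11) = 167 + 103 = 270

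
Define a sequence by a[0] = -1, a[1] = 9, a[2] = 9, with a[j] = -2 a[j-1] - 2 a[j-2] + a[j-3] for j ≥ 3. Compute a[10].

649

a[3] = -2*9 - 2*9 + (-1) = -37
a[4] = -2*(-37) - 2*9 + 9 = 65
a[5] = -2*65 - 2*(-37) + 9 = -47
a[6] = -2*(-47) - 2*65 + (-37) = -73
a[7] = -2*(-73) - 2*(-47) + 65 = 305
a[8] = -2*305 - 2*(-73) + (-47) = -511
a[9] = -2*(-511) - 2*305 + (-73) = 339
a[10] = -2*339 - 2*(-511) + 305 = 649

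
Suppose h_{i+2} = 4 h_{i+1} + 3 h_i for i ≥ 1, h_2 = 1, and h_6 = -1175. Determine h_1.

-6

Let h_1 = y.
h_3 = 4 + 3y
h_4 = 19 + 12y
h_5 = 88 + 57y
h_6 = 409 + 264y
So 409 + 264y = -1175, giving y = -6.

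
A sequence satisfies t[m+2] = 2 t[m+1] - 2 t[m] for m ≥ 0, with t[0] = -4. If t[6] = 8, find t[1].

-5

Let t[1] = z.
t[2] = 8 + 2z
t[3] = 16 + 2z
t[4] = 16
t[5] = -4z
t[6] = -32 - 8z
So -32 - 8z = 8, giving z = -5.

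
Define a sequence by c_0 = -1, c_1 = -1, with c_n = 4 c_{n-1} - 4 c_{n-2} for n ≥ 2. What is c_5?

48

c_2 = 4·(-1) - 4·(-1) = 0
c_3 = 4·0 - 4·(-1) = 4
c_4 = 4·4 - 4·0 = 16
c_5 = 4·16 - 4·4 = 48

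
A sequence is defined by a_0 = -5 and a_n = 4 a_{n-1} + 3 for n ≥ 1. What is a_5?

a_1 = 4*(-5) + 3 = -17
a_2 = 4*(-17) + 3 = -65
a_3 = 4*(-65) + 3 = -257
a_4 = 4*(-257) + 3 = -1025
a_5 = 4*(-1025) + 3 = -4097

-4097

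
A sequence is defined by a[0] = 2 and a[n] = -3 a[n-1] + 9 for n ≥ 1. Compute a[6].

a[1] = -3*2 + 9 = 3
a[2] = -3*3 + 9 = 0
a[3] = -3*0 + 9 = 9
a[4] = -3*9 + 9 = -18
a[5] = -3*(-18) + 9 = 63
a[6] = -3*63 + 9 = -180

-180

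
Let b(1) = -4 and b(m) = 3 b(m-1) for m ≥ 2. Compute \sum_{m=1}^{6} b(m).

-1456

b(2) = 3*(-4) = -12
b(3) = 3*(-12) = -36
b(4) = 3*(-36) = -108
b(5) = 3*(-108) = -324
b(6) = 3*(-324) = -972
Sum = (-4) + (-12) + (-36) + (-108) + (-324) + (-972) = -1456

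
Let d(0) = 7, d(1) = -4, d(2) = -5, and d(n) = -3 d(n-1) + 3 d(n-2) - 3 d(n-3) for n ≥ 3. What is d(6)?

783

d(3) = -3(-5) + 3(-4) - 3(7) = -18
d(4) = -3(-18) + 3(-5) - 3(-4) = 51
d(5) = -3(51) + 3(-18) - 3(-5) = -192
d(6) = -3(-192) + 3(51) - 3(-18) = 783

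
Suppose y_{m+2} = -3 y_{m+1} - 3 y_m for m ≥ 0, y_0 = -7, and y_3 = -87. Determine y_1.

-4

Let y_1 = x.
y_2 = 21 - 3x
y_3 = -63 + 6x
So -63 + 6x = -87, giving x = -4.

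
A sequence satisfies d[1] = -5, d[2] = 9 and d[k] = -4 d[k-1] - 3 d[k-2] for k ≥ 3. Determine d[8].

4377

d[3] = -4·9 - 3·(-5) = -21
d[4] = -4·(-21) - 3·9 = 57
d[5] = -4·57 - 3·(-21) = -165
d[6] = -4·(-165) - 3·57 = 489
d[7] = -4·489 - 3·(-165) = -1461
d[8] = -4·(-1461) - 3·489 = 4377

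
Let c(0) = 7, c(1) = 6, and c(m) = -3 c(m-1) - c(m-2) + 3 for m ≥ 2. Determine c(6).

-1129

c(2) = -3*6 - 7 + 3 = -22
c(3) = -3*(-22) - 6 + 3 = 63
c(4) = -3*63 - (-22) + 3 = -164
c(5) = -3*(-164) - 63 + 3 = 432
c(6) = -3*432 - (-164) + 3 = -1129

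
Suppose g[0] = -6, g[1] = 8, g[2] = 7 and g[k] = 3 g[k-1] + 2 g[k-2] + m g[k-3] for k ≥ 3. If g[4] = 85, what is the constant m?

4

g[3] = 37 - 6m
g[4] = 125 - 10m
So 125 - 10m = 85, giving m = 4.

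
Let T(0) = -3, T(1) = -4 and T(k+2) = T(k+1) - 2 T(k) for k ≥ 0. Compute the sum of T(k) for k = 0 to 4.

T(2) = (-4) - 2·(-3) = 2
T(3) = 2 - 2·(-4) = 10
T(4) = 10 - 2·2 = 6
Sum = (-3) + (-4) + 2 + 10 + 6 = 11

11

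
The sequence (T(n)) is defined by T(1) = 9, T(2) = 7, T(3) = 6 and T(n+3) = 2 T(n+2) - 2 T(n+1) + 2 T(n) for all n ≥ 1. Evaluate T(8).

T(4) = 2·6 - 2·7 + 2·9 = 16
T(5) = 2·16 - 2·6 + 2·7 = 34
T(6) = 2·34 - 2·16 + 2·6 = 48
T(7) = 2·48 - 2·34 + 2·16 = 60
T(8) = 2·60 - 2·48 + 2·34 = 92

92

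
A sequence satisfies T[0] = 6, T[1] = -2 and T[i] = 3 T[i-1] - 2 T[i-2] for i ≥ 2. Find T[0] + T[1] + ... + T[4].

-178

T[2] = 3·(-2) - 2·6 = -18
T[3] = 3·(-18) - 2·(-2) = -50
T[4] = 3·(-50) - 2·(-18) = -114
Sum = 6 + (-2) + (-18) + (-50) + (-114) = -178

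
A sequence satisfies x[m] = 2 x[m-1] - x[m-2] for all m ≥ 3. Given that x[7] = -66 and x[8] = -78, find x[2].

-6

Rearranging, x[m-2] = -(x[m] - 2 x[m-1]).
x[6] = -(-78 - 2*(-66)) = -54
x[5] = -(-66 - 2*(-54)) = -42
x[4] = -(-54 - 2*(-42)) = -30
x[3] = -(-42 - 2*(-30)) = -18
x[2] = -(-30 - 2*(-18)) = -6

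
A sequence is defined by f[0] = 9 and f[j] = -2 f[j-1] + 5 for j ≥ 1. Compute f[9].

-3753

f[1] = -2·9 + 5 = -13
f[2] = -2·(-13) + 5 = 31
f[3] = -2·31 + 5 = -57
f[4] = -2·(-57) + 5 = 119
f[5] = -2·119 + 5 = -233
f[6] = -2·(-233) + 5 = 471
f[7] = -2·471 + 5 = -937
f[8] = -2·(-937) + 5 = 1879
f[9] = -2·1879 + 5 = -3753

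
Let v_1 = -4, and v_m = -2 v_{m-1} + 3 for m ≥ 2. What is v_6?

v_2 = -2*(-4) + 3 = 11
v_3 = -2*11 + 3 = -19
v_4 = -2*(-19) + 3 = 41
v_5 = -2*41 + 3 = -79
v_6 = -2*(-79) + 3 = 161

161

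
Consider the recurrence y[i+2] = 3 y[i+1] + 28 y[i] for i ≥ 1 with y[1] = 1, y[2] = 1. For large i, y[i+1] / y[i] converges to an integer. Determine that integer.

7

The characteristic equation is r^2 - 3r - 28 = 0, which factors as (r - 7)(r + 4) = 0.
So the roots are 7 and -4. Since |7| > |-4| and the coefficient of 7^i is non-zero, the ratio tends to 7.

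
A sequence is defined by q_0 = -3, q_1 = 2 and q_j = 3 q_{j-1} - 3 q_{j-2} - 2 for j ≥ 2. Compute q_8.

-407

q_2 = 3·2 - 3·(-3) - 2 = 13
q_3 = 3·13 - 3·2 - 2 = 31
q_4 = 3·31 - 3·13 - 2 = 52
q_5 = 3·52 - 3·31 - 2 = 61
q_6 = 3·61 - 3·52 - 2 = 25
q_7 = 3·25 - 3·61 - 2 = -110
q_8 = 3·(-110) - 3·25 - 2 = -407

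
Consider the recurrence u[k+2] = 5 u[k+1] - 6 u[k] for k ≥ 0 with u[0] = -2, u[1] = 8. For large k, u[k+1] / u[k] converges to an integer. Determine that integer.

The characteristic equation is r^2 - 5r + 6 = 0, which factors as (r - 3)(r - 2) = 0.
So the roots are 3 and 2. Since |3| > |2| and the coefficient of 3^k is non-zero, the ratio tends to 3.

3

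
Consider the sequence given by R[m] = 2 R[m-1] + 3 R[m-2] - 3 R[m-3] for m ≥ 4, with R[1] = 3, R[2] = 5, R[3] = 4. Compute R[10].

R[4] = 2(4) + 3(5) - 3(3) = 14
R[5] = 2(14) + 3(4) - 3(5) = 25
R[6] = 2(25) + 3(14) - 3(4) = 80
R[7] = 2(80) + 3(25) - 3(14) = 193
R[8] = 2(193) + 3(80) - 3(25) = 551
R[9] = 2(551) + 3(193) - 3(80) = 1441
R[10] = 2(1441) + 3(551) - 3(193) = 3956

3956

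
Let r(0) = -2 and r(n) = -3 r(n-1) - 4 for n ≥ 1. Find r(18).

The fixed point is -4/(1 + 3) = -1, so r(n) + 1 = -3(r(n-1) + 1).
Hence r(n) = -1·(-3)^n - 1.
r(18) = -1·(-3)^{18} - 1 = -1·387420489 - 1 = -387420490.

-387420490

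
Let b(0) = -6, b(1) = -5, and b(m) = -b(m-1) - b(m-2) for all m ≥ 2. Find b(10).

-5

b(2) = -(-5) - (-6) = 11
b(3) = -11 - (-5) = -6
b(4) = -(-6) - 11 = -5
b(5) = -(-5) - (-6) = 11
b(6) = -11 - (-5) = -6
b(7) = -(-6) - 11 = -5
b(8) = -(-5) - (-6) = 11
b(9) = -11 - (-5) = -6
b(10) = -(-6) - 11 = -5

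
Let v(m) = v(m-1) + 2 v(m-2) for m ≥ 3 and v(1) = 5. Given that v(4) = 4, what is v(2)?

-2

Let v(2) = x.
v(3) = 10 + x
v(4) = 10 + 3x
So 10 + 3x = 4, giving x = -2.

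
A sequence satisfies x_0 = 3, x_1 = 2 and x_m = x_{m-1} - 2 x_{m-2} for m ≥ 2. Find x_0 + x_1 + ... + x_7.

9

x_2 = 2 - 2·3 = -4
x_3 = (-4) - 2·2 = -8
x_4 = (-8) - 2·(-4) = 0
x_5 = 0 - 2·(-8) = 16
x_6 = 16 - 2·0 = 16
x_7 = 16 - 2·16 = -16
Sum = 3 + 2 + (-4) + (-8) + 0 + 16 + 16 + (-16) = 9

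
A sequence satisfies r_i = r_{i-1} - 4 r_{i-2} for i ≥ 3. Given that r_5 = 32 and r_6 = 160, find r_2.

4

Rearranging, r_{i-2} = (r_i - r_{i-1}) / -4.
r_4 = (160 - 32) / -4 = 128/-4 = -32
r_3 = (32 - (-32)) / -4 = 64/-4 = -16
r_2 = (-32 - (-16)) / -4 = -16/-4 = 4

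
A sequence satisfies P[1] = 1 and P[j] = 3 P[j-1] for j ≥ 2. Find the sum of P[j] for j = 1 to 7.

1093

P[2] = 3·1 = 3
P[3] = 3·3 = 9
P[4] = 3·9 = 27
P[5] = 3·27 = 81
P[6] = 3·81 = 243
P[7] = 3·243 = 729
Sum = 1 + 3 + 9 + 27 + 81 + 243 + 729 = 1093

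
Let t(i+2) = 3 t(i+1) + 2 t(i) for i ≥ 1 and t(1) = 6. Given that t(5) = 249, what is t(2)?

Let t(2) = v.
t(3) = 12 + 3v
t(4) = 36 + 11v
t(5) = 132 + 39v
So 132 + 39v = 249, giving v = 3.

3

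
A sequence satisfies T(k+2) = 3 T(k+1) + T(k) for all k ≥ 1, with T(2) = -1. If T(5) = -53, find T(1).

-2

Let T(1) = v.
T(3) = -3 + v
T(4) = -10 + 3v
T(5) = -33 + 10v
So -33 + 10v = -53, giving v = -2.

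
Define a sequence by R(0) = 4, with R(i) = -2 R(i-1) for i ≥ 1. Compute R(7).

-512

R(1) = -2*4 = -8
R(2) = -2*(-8) = 16
R(3) = -2*16 = -32
R(4) = -2*(-32) = 64
R(5) = -2*64 = -128
R(6) = -2*(-128) = 256
R(7) = -2*256 = -512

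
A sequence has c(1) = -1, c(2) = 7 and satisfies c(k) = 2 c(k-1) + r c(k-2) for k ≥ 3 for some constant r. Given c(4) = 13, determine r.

c(3) = 14 - r
c(4) = 28 + 5r
So 28 + 5r = 13, giving r = -3.

-3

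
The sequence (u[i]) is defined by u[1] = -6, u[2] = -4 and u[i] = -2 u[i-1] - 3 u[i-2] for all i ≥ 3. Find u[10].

-1300

u[3] = -2(-4) - 3(-6) = 26
u[4] = -2(26) - 3(-4) = -40
u[5] = -2(-40) - 3(26) = 2
u[6] = -2(2) - 3(-40) = 116
u[7] = -2(116) - 3(2) = -238
u[8] = -2(-238) - 3(116) = 128
u[9] = -2(128) - 3(-238) = 458
u[10] = -2(458) - 3(128) = -1300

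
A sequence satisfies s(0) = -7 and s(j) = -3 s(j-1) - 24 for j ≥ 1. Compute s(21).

10460353197

The fixed point is -24/(1 + 3) = -6, so s(j) + 6 = -3(s(j-1) + 6).
Hence s(j) = -1·(-3)^j - 6.
s(21) = -1·(-3)^{21} - 6 = -1·-10460353203 - 6 = 10460353197.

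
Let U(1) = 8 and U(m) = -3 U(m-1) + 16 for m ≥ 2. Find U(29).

91507169819848

The fixed point is 16/(1 + 3) = 4, so U(m) - 4 = -3(U(m-1) - 4).
Hence U(m) = 4·(-3)^{m-1} + 4.
U(29) = 4·(-3)^{28} + 4 = 4·22876792454961 + 4 = 91507169819848.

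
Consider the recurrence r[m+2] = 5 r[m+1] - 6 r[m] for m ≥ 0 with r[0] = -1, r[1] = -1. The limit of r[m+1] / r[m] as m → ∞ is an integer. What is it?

The characteristic equation is r^2 - 5r + 6 = 0, which factors as (r - 3)(r - 2) = 0.
So the roots are 3 and 2. Since |3| > |2| and the coefficient of 3^m is non-zero, the ratio tends to 3.

3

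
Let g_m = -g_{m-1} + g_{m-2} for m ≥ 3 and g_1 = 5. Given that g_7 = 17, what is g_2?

Let g_2 = v.
g_3 = 5 - v
g_4 = -5 + 2v
g_5 = 10 - 3v
g_6 = -15 + 5v
g_7 = 25 - 8v
So 25 - 8v = 17, giving v = 1.

1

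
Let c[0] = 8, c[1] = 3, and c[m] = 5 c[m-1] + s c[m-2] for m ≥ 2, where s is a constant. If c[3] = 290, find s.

c[2] = 15 + 8s
c[3] = 75 + 43s
So 75 + 43s = 290, giving s = 5.

5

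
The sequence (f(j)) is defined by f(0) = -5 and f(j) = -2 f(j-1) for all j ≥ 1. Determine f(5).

160

f(1) = -2·(-5) = 10
f(2) = -2·10 = -20
f(3) = -2·(-20) = 40
f(4) = -2·40 = -80
f(5) = -2·(-80) = 160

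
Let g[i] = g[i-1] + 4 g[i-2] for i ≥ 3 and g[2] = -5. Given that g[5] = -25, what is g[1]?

1

Let g[1] = w.
g[3] = -5 + 4w
g[4] = -25 + 4w
g[5] = -45 + 20w
So -45 + 20w = -25, giving w = 1.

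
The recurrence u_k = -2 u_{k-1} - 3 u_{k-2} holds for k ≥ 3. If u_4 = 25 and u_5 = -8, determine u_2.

Rearranging, u_{k-2} = (u_k + 2 u_{k-1}) / -3.
u_3 = (-8 + 2(25)) / -3 = 42/-3 = -14
u_2 = (25 + 2(-14)) / -3 = -3/-3 = 1

1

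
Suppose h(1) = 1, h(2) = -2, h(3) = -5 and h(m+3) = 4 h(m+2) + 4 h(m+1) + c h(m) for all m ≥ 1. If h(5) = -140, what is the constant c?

h(4) = -28 + c
h(5) = -132 + 2c
So -132 + 2c = -140, giving c = -4.

-4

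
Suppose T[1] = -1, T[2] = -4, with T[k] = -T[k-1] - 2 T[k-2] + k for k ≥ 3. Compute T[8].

T[3] = -(-4) - 2(-1) + 3 = 9
T[4] = -9 - 2(-4) + 4 = 3
T[5] = -3 - 2(9) + 5 = -16
T[6] = -(-16) - 2(3) + 6 = 16
T[7] = -16 - 2(-16) + 7 = 23
T[8] = -23 - 2(16) + 8 = -47

-47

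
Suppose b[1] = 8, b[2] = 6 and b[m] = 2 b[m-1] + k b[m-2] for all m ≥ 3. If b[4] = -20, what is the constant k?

b[3] = 12 + 8k
b[4] = 24 + 22k
So 24 + 22k = -20, giving k = -2.

-2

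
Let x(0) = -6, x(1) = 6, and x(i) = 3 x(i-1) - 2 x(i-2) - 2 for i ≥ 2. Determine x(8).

x(2) = 3*6 - 2*(-6) - 2 = 28
x(3) = 3*28 - 2*6 - 2 = 70
x(4) = 3*70 - 2*28 - 2 = 152
x(5) = 3*152 - 2*70 - 2 = 314
x(6) = 3*314 - 2*152 - 2 = 636
x(7) = 3*636 - 2*314 - 2 = 1278
x(8) = 3*1278 - 2*636 - 2 = 2560

2560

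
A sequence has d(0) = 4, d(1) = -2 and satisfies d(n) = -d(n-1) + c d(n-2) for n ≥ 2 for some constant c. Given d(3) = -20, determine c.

d(2) = 2 + 4c
d(3) = -2 - 6c
So -2 - 6c = -20, giving c = 3.

3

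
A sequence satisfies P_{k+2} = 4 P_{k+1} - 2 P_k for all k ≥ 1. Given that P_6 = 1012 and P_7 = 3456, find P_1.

-2

Rearranging, P_{k-2} = (P_k - 4 P_{k-1}) / -2.
P_5 = (3456 - 4(1012)) / -2 = -592/-2 = 296
P_4 = (1012 - 4(296)) / -2 = -172/-2 = 86
P_3 = (296 - 4(86)) / -2 = -48/-2 = 24
P_2 = (86 - 4(24)) / -2 = -10/-2 = 5
P_1 = (24 - 4(5)) / -2 = 4/-2 = -2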